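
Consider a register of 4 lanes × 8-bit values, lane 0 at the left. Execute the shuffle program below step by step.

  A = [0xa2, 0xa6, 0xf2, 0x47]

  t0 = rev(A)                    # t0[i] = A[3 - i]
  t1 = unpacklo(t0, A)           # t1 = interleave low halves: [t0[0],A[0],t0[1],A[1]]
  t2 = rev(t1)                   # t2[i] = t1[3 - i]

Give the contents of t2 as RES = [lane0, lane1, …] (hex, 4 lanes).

RES = [ 0xa6  0xf2  0xa2  0x47 ]

  t0: 47 f2 a6 a2
  t1: 47 a2 f2 a6
  t2: a6 f2 a2 47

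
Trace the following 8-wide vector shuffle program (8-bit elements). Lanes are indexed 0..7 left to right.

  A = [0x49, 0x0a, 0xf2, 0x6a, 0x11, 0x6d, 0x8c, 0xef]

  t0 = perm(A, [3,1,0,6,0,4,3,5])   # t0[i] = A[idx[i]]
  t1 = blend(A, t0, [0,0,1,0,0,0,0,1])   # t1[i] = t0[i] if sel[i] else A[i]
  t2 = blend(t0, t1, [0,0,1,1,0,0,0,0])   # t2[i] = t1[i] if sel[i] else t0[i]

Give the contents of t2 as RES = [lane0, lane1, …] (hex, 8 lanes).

RES = [0x6a, 0x0a, 0x49, 0x6a, 0x49, 0x11, 0x6a, 0x6d]

  t0: 6a 0a 49 8c 49 11 6a 6d
  t1: 49 0a 49 6a 11 6d 8c 6d
  t2: 6a 0a 49 6a 49 11 6a 6d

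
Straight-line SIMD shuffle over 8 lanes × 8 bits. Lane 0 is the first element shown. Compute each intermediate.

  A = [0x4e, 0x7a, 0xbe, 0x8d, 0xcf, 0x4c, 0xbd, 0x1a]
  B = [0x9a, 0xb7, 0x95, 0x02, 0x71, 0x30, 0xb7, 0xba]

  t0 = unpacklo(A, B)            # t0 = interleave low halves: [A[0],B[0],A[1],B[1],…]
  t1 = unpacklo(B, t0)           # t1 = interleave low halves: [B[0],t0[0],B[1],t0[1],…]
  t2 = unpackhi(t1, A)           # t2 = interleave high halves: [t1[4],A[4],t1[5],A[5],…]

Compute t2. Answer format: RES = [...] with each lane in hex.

RES = [ 0x95  0xcf  0x7a  0x4c  0x02  0xbd  0xb7  0x1a ]

t0 = [0x4e, 0x9a, 0x7a, 0xb7, 0xbe, 0x95, 0x8d, 0x02]
t1 = [0x9a, 0x4e, 0xb7, 0x9a, 0x95, 0x7a, 0x02, 0xb7]
t2 = [0x95, 0xcf, 0x7a, 0x4c, 0x02, 0xbd, 0xb7, 0x1a]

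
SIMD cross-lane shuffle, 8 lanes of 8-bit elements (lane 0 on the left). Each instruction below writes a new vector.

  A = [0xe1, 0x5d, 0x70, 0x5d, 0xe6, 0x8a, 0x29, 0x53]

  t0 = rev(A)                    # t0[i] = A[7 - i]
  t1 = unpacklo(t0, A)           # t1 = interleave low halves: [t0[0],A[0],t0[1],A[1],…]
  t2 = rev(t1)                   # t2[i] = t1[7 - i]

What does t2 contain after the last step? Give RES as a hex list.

RES = [ 0x5d  0xe6  0x70  0x8a  0x5d  0x29  0xe1  0x53 ]

→ t0 |53|29|8a|e6|5d|70|5d|e1|
→ t1 |53|e1|29|5d|8a|70|e6|5d|
→ t2 |5d|e6|70|8a|5d|29|e1|53|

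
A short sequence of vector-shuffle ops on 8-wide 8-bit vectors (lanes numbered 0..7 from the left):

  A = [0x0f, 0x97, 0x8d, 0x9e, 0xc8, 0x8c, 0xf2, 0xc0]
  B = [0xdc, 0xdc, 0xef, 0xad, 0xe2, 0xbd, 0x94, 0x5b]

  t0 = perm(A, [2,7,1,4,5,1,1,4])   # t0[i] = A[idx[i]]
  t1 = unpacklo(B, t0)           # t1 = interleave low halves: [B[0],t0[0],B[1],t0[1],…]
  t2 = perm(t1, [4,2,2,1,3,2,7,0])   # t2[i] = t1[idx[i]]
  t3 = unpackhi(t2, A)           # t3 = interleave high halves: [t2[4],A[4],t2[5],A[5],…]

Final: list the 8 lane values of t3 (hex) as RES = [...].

RES = [ 0xc0  0xc8  0xdc  0x8c  0xc8  0xf2  0xdc  0xc0 ]

  t0: 8d c0 97 c8 8c 97 97 c8
  t1: dc 8d dc c0 ef 97 ad c8
  t2: ef dc dc 8d c0 dc c8 dc
  t3: c0 c8 dc 8c c8 f2 dc c0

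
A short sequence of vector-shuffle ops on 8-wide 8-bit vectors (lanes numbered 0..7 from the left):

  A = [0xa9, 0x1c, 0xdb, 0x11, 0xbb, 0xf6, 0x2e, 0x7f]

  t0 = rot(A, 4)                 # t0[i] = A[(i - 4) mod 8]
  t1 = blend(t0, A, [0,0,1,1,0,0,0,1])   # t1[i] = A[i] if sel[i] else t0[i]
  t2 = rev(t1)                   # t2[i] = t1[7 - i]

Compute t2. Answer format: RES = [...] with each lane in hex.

RES = [0x7f, 0xdb, 0x1c, 0xa9, 0x11, 0xdb, 0xf6, 0xbb]

  t0: bb f6 2e 7f a9 1c db 11
  t1: bb f6 db 11 a9 1c db 7f
  t2: 7f db 1c a9 11 db f6 bb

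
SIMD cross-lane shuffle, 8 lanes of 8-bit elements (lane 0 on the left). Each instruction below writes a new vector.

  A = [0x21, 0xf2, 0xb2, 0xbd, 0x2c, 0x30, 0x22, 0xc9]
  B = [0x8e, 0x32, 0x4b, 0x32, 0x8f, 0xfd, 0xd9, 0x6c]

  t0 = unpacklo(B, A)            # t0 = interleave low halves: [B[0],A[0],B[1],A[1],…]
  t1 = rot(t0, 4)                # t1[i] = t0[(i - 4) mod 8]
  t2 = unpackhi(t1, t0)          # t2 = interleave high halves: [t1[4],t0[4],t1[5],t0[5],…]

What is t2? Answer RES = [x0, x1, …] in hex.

  t0: 8e 21 32 f2 4b b2 32 bd
  t1: 4b b2 32 bd 8e 21 32 f2
  t2: 8e 4b 21 b2 32 32 f2 bd

RES = [ 0x8e  0x4b  0x21  0xb2  0x32  0x32  0xf2  0xbd ]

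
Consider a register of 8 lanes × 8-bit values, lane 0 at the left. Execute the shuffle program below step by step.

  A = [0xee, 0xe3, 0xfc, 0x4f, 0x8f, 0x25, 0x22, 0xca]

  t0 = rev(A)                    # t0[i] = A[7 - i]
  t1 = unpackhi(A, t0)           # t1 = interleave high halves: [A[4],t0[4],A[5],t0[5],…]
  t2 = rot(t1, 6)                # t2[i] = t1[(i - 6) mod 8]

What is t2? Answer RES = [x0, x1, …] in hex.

  t0: ca 22 25 8f 4f fc e3 ee
  t1: 8f 4f 25 fc 22 e3 ca ee
  t2: 25 fc 22 e3 ca ee 8f 4f

RES = [ 0x25  0xfc  0x22  0xe3  0xca  0xee  0x8f  0x4f ]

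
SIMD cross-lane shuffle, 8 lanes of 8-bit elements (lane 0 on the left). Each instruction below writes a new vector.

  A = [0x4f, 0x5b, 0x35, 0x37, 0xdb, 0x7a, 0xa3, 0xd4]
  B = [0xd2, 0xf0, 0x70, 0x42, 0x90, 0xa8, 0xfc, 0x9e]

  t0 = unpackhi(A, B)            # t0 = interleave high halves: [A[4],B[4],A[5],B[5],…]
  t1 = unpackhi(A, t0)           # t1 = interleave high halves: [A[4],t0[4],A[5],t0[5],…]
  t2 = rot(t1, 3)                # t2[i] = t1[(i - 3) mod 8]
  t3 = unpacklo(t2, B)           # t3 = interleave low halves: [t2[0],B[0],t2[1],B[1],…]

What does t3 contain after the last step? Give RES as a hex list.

  t0: db 90 7a a8 a3 fc d4 9e
  t1: db a3 7a fc a3 d4 d4 9e
  t2: d4 d4 9e db a3 7a fc a3
  t3: d4 d2 d4 f0 9e 70 db 42

RES = [ 0xd4  0xd2  0xd4  0xf0  0x9e  0x70  0xdb  0x42 ]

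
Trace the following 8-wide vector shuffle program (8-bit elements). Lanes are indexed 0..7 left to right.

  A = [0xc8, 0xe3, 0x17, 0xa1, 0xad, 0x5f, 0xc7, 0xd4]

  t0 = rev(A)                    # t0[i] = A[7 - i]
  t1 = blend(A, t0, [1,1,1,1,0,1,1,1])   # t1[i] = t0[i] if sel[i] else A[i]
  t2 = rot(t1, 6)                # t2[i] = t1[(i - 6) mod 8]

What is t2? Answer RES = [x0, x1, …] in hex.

→ t0 |d4|c7|5f|ad|a1|17|e3|c8|
→ t1 |d4|c7|5f|ad|ad|17|e3|c8|
→ t2 |5f|ad|ad|17|e3|c8|d4|c7|

RES = [0x5f, 0xad, 0xad, 0x17, 0xe3, 0xc8, 0xd4, 0xc7]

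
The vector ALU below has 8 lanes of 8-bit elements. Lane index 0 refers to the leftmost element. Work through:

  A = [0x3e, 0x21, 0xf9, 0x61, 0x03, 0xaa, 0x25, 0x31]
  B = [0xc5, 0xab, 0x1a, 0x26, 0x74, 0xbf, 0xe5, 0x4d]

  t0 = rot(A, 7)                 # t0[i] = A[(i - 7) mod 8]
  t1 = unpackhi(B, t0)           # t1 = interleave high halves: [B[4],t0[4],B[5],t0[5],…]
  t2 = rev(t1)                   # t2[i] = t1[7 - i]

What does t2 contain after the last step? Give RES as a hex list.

RES = [ 0x3e  0x4d  0x31  0xe5  0x25  0xbf  0xaa  0x74 ]

t0 = [0x21, 0xf9, 0x61, 0x03, 0xaa, 0x25, 0x31, 0x3e]
t1 = [0x74, 0xaa, 0xbf, 0x25, 0xe5, 0x31, 0x4d, 0x3e]
t2 = [0x3e, 0x4d, 0x31, 0xe5, 0x25, 0xbf, 0xaa, 0x74]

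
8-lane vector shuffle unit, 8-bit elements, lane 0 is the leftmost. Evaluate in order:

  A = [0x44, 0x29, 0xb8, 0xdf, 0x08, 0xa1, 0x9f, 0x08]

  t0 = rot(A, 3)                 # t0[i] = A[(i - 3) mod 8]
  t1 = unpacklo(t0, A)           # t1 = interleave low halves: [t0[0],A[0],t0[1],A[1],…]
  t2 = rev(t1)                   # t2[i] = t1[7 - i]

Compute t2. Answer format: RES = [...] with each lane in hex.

→ t0 |a1|9f|08|44|29|b8|df|08|
→ t1 |a1|44|9f|29|08|b8|44|df|
→ t2 |df|44|b8|08|29|9f|44|a1|

RES = [ 0xdf  0x44  0xb8  0x08  0x29  0x9f  0x44  0xa1 ]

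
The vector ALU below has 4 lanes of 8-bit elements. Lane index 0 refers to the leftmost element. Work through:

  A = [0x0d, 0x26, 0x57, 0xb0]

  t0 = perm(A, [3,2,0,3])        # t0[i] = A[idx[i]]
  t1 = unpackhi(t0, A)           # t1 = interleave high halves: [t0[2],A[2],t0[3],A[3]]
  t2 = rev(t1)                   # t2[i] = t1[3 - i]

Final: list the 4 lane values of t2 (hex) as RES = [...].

  t0: b0 57 0d b0
  t1: 0d 57 b0 b0
  t2: b0 b0 57 0d

RES = [0xb0, 0xb0, 0x57, 0x0d]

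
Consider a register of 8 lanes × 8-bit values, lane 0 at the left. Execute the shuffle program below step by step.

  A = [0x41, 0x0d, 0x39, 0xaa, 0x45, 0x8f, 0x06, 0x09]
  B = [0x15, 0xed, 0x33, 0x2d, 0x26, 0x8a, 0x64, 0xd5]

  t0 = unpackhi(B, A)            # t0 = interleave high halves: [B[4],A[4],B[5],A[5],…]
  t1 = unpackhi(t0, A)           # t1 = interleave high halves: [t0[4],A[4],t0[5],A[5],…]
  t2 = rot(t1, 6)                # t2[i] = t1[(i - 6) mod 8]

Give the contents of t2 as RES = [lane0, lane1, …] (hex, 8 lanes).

  t0: 26 45 8a 8f 64 06 d5 09
  t1: 64 45 06 8f d5 06 09 09
  t2: 06 8f d5 06 09 09 64 45

RES = [ 0x06  0x8f  0xd5  0x06  0x09  0x09  0x64  0x45 ]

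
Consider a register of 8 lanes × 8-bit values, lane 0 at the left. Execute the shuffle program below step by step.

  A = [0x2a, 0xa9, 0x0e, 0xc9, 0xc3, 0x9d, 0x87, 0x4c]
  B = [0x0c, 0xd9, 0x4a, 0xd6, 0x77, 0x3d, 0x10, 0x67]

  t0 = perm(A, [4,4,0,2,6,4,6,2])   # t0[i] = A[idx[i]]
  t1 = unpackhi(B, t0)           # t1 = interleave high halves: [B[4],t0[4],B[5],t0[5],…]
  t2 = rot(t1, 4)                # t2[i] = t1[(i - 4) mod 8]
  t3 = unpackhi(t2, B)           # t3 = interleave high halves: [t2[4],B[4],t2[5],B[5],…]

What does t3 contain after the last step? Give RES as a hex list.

RES = [0x77, 0x77, 0x87, 0x3d, 0x3d, 0x10, 0xc3, 0x67]

  t0: c3 c3 2a 0e 87 c3 87 0e
  t1: 77 87 3d c3 10 87 67 0e
  t2: 10 87 67 0e 77 87 3d c3
  t3: 77 77 87 3d 3d 10 c3 67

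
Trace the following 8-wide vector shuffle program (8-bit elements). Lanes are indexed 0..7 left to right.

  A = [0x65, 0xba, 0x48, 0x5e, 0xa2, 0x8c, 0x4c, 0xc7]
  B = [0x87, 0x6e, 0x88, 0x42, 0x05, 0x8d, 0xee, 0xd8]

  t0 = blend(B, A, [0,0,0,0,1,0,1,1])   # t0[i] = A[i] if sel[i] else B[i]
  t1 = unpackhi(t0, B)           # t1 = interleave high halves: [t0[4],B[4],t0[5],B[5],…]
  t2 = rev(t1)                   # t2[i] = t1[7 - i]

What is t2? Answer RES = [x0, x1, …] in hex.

  t0: 87 6e 88 42 a2 8d 4c c7
  t1: a2 05 8d 8d 4c ee c7 d8
  t2: d8 c7 ee 4c 8d 8d 05 a2

RES = [ 0xd8  0xc7  0xee  0x4c  0x8d  0x8d  0x05  0xa2 ]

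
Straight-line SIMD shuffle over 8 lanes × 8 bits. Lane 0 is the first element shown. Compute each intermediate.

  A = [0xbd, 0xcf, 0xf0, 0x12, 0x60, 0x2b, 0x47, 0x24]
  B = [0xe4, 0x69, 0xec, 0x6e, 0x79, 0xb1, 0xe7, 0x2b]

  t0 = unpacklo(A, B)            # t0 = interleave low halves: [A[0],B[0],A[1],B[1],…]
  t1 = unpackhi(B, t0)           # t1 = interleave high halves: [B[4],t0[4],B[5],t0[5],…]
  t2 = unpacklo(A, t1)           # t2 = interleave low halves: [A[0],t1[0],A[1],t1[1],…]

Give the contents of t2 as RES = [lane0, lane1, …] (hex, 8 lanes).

RES = [0xbd, 0x79, 0xcf, 0xf0, 0xf0, 0xb1, 0x12, 0xec]

→ t0 |bd|e4|cf|69|f0|ec|12|6e|
→ t1 |79|f0|b1|ec|e7|12|2b|6e|
→ t2 |bd|79|cf|f0|f0|b1|12|ec|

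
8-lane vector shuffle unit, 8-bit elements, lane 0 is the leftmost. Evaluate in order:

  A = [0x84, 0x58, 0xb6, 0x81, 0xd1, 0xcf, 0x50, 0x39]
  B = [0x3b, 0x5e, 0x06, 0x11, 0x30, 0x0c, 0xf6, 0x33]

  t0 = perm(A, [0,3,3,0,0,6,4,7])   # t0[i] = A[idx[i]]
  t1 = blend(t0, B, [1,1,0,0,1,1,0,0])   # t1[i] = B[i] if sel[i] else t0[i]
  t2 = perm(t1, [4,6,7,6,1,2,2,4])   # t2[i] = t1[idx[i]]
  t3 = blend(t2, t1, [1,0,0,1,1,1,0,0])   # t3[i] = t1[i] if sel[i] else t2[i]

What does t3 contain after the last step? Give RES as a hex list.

  t0: 84 81 81 84 84 50 d1 39
  t1: 3b 5e 81 84 30 0c d1 39
  t2: 30 d1 39 d1 5e 81 81 30
  t3: 3b d1 39 84 30 0c 81 30

RES = [ 0x3b  0xd1  0x39  0x84  0x30  0x0c  0x81  0x30 ]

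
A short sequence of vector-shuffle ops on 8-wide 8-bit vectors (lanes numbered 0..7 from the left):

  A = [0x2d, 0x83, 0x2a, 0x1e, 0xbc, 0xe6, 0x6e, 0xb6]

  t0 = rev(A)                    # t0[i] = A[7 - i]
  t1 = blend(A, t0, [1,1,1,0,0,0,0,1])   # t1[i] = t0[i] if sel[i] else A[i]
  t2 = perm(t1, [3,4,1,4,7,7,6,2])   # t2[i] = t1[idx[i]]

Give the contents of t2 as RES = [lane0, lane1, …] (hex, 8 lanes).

RES = [0x1e, 0xbc, 0x6e, 0xbc, 0x2d, 0x2d, 0x6e, 0xe6]

→ t0 |b6|6e|e6|bc|1e|2a|83|2d|
→ t1 |b6|6e|e6|1e|bc|e6|6e|2d|
→ t2 |1e|bc|6e|bc|2d|2d|6e|e6|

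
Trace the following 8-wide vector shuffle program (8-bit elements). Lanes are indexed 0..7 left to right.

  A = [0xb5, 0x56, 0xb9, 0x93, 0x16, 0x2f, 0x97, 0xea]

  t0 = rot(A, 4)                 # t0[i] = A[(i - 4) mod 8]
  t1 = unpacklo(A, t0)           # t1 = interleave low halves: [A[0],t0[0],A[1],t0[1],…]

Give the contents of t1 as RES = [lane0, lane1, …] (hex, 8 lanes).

RES = [ 0xb5  0x16  0x56  0x2f  0xb9  0x97  0x93  0xea ]

t0 = [0x16, 0x2f, 0x97, 0xea, 0xb5, 0x56, 0xb9, 0x93]
t1 = [0xb5, 0x16, 0x56, 0x2f, 0xb9, 0x97, 0x93, 0xea]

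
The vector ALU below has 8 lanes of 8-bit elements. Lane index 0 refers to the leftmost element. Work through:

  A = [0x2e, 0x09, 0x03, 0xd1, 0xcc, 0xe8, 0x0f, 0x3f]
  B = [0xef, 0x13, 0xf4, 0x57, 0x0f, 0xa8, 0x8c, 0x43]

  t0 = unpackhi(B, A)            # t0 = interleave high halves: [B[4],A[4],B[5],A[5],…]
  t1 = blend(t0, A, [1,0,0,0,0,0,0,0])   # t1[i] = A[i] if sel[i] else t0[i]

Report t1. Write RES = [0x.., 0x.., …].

  t0: 0f cc a8 e8 8c 0f 43 3f
  t1: 2e cc a8 e8 8c 0f 43 3f

RES = [ 0x2e  0xcc  0xa8  0xe8  0x8c  0x0f  0x43  0x3f ]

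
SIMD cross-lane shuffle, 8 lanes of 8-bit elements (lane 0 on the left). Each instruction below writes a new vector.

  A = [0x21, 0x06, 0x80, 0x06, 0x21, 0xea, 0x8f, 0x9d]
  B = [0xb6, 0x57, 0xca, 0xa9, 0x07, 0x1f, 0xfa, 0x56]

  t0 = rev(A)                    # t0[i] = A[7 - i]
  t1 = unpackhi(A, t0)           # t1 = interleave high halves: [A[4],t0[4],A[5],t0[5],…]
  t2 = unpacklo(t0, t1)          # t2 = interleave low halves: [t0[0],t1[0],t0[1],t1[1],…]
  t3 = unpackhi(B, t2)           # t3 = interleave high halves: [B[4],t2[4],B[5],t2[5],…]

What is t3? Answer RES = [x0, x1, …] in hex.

RES = [0x07, 0xea, 0x1f, 0xea, 0xfa, 0x21, 0x56, 0x80]

t0 = [0x9d, 0x8f, 0xea, 0x21, 0x06, 0x80, 0x06, 0x21]
t1 = [0x21, 0x06, 0xea, 0x80, 0x8f, 0x06, 0x9d, 0x21]
t2 = [0x9d, 0x21, 0x8f, 0x06, 0xea, 0xea, 0x21, 0x80]
t3 = [0x07, 0xea, 0x1f, 0xea, 0xfa, 0x21, 0x56, 0x80]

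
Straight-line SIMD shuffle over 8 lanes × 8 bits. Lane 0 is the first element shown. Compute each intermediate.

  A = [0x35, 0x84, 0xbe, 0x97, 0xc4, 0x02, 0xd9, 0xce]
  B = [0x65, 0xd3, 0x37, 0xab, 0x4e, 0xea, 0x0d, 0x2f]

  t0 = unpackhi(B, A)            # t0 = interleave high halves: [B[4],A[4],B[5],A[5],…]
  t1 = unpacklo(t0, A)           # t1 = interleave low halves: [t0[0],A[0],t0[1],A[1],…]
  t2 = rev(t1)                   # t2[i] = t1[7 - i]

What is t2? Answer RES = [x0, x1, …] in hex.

→ t0 |4e|c4|ea|02|0d|d9|2f|ce|
→ t1 |4e|35|c4|84|ea|be|02|97|
→ t2 |97|02|be|ea|84|c4|35|4e|

RES = [0x97, 0x02, 0xbe, 0xea, 0x84, 0xc4, 0x35, 0x4e]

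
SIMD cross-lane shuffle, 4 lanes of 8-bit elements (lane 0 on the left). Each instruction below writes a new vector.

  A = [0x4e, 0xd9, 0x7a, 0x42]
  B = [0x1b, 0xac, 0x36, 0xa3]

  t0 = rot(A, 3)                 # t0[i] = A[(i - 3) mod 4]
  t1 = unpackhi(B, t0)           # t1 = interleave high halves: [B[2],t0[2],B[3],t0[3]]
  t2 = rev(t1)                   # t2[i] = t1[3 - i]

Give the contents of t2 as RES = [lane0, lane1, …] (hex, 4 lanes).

RES = [0x4e, 0xa3, 0x42, 0x36]

t0 = [0xd9, 0x7a, 0x42, 0x4e]
t1 = [0x36, 0x42, 0xa3, 0x4e]
t2 = [0x4e, 0xa3, 0x42, 0x36]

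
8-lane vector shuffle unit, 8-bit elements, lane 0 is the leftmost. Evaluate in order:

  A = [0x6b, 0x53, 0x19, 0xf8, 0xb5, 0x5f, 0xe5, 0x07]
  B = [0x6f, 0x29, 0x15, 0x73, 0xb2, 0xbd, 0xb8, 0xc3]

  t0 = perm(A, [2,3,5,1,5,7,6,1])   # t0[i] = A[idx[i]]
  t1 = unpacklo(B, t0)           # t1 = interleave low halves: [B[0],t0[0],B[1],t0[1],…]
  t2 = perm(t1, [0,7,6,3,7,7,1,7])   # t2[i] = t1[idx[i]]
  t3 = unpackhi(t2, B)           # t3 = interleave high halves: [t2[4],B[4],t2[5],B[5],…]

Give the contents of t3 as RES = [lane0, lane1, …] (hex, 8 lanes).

RES = [ 0x53  0xb2  0x53  0xbd  0x19  0xb8  0x53  0xc3 ]

  t0: 19 f8 5f 53 5f 07 e5 53
  t1: 6f 19 29 f8 15 5f 73 53
  t2: 6f 53 73 f8 53 53 19 53
  t3: 53 b2 53 bd 19 b8 53 c3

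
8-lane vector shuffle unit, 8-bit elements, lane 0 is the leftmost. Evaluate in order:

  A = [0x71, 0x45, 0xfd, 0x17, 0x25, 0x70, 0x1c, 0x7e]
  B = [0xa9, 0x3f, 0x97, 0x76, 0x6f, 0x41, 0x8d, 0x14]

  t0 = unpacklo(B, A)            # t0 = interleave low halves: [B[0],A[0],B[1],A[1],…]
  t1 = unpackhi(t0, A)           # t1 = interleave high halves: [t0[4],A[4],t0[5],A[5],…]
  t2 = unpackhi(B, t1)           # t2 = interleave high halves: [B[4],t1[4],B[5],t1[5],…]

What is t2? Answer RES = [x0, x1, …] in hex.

t0 = [0xa9, 0x71, 0x3f, 0x45, 0x97, 0xfd, 0x76, 0x17]
t1 = [0x97, 0x25, 0xfd, 0x70, 0x76, 0x1c, 0x17, 0x7e]
t2 = [0x6f, 0x76, 0x41, 0x1c, 0x8d, 0x17, 0x14, 0x7e]

RES = [0x6f, 0x76, 0x41, 0x1c, 0x8d, 0x17, 0x14, 0x7e]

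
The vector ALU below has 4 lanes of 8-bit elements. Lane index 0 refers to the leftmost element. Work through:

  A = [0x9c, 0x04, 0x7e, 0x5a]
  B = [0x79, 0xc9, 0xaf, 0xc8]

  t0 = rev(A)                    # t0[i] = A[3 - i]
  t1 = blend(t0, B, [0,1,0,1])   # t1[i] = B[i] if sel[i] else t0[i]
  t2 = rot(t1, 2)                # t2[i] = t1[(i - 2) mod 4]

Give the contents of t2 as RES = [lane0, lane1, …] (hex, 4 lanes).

RES = [0x04, 0xc8, 0x5a, 0xc9]

t0 = [0x5a, 0x7e, 0x04, 0x9c]
t1 = [0x5a, 0xc9, 0x04, 0xc8]
t2 = [0x04, 0xc8, 0x5a, 0xc9]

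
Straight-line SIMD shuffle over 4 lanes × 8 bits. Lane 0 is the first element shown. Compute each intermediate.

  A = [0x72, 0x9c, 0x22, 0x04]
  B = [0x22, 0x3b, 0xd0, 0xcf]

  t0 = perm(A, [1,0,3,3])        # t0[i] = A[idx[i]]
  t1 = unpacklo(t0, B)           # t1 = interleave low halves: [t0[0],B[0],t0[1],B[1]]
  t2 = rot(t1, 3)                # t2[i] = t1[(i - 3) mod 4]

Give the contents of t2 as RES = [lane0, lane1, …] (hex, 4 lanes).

→ t0 |9c|72|04|04|
→ t1 |9c|22|72|3b|
→ t2 |22|72|3b|9c|

RES = [0x22, 0x72, 0x3b, 0x9c]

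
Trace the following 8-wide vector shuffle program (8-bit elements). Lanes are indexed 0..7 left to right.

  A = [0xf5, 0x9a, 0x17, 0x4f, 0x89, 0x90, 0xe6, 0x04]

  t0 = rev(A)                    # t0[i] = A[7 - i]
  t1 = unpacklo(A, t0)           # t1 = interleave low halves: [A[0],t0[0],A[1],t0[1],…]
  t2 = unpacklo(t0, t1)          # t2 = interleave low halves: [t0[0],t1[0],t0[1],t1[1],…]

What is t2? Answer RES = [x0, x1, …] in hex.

RES = [ 0x04  0xf5  0xe6  0x04  0x90  0x9a  0x89  0xe6 ]

  t0: 04 e6 90 89 4f 17 9a f5
  t1: f5 04 9a e6 17 90 4f 89
  t2: 04 f5 e6 04 90 9a 89 e6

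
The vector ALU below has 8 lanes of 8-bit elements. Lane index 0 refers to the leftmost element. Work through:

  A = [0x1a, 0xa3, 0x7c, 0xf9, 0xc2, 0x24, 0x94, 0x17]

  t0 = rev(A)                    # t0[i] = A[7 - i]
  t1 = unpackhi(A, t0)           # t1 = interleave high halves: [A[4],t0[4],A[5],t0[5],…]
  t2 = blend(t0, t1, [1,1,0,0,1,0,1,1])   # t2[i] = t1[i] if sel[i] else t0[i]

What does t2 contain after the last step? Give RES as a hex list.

RES = [ 0xc2  0xf9  0x24  0xc2  0x94  0x7c  0x17  0x1a ]

  t0: 17 94 24 c2 f9 7c a3 1a
  t1: c2 f9 24 7c 94 a3 17 1a
  t2: c2 f9 24 c2 94 7c 17 1a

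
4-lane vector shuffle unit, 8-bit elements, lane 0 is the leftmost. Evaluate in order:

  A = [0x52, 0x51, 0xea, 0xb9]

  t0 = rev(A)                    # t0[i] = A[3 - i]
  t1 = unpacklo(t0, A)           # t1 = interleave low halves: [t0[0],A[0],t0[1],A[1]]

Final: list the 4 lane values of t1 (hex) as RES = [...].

RES = [0xb9, 0x52, 0xea, 0x51]

  t0: b9 ea 51 52
  t1: b9 52 ea 51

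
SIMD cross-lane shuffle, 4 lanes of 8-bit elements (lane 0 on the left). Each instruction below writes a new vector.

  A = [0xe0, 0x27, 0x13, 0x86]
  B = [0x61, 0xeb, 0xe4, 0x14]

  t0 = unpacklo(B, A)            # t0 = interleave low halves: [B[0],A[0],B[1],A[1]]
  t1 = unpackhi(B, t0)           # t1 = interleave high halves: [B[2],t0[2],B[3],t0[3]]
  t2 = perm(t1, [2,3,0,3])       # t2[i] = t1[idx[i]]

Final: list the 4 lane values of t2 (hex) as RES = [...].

  t0: 61 e0 eb 27
  t1: e4 eb 14 27
  t2: 14 27 e4 27

RES = [ 0x14  0x27  0xe4  0x27 ]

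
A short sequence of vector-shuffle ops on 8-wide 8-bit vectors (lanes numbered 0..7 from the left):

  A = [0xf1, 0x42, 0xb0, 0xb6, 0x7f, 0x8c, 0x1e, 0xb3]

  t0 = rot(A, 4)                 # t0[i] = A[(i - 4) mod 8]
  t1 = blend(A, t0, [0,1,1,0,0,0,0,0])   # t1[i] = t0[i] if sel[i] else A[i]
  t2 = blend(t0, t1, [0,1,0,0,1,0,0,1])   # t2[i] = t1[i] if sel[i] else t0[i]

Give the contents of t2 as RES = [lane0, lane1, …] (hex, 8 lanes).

→ t0 |7f|8c|1e|b3|f1|42|b0|b6|
→ t1 |f1|8c|1e|b6|7f|8c|1e|b3|
→ t2 |7f|8c|1e|b3|7f|42|b0|b3|

RES = [0x7f, 0x8c, 0x1e, 0xb3, 0x7f, 0x42, 0xb0, 0xb3]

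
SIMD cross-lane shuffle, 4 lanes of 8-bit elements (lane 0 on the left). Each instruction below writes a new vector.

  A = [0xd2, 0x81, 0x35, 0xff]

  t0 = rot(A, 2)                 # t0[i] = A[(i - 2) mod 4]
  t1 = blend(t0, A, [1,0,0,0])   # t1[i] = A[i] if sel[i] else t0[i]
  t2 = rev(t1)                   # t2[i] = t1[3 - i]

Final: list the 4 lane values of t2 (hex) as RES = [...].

→ t0 |35|ff|d2|81|
→ t1 |d2|ff|d2|81|
→ t2 |81|d2|ff|d2|

RES = [ 0x81  0xd2  0xff  0xd2 ]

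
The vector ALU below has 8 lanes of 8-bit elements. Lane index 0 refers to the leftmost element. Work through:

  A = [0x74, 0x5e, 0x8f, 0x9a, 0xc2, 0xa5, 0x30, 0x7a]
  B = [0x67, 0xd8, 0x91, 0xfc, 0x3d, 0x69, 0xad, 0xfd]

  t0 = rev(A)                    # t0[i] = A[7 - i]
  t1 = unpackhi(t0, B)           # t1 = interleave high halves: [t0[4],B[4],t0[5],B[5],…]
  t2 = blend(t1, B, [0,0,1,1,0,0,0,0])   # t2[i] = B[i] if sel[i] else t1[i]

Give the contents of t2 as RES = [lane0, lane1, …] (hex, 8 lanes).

RES = [0x9a, 0x3d, 0x91, 0xfc, 0x5e, 0xad, 0x74, 0xfd]

  t0: 7a 30 a5 c2 9a 8f 5e 74
  t1: 9a 3d 8f 69 5e ad 74 fd
  t2: 9a 3d 91 fc 5e ad 74 fd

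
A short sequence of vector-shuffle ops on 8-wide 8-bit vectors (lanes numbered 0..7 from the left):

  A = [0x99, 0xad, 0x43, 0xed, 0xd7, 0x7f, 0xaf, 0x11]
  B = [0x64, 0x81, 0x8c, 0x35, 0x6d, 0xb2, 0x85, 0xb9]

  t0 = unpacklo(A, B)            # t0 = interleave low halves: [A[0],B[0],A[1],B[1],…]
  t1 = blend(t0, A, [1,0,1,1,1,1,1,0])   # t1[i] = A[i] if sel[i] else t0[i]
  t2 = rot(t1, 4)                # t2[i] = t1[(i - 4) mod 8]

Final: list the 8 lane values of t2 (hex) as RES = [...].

RES = [ 0xd7  0x7f  0xaf  0x35  0x99  0x64  0x43  0xed ]

t0 = [0x99, 0x64, 0xad, 0x81, 0x43, 0x8c, 0xed, 0x35]
t1 = [0x99, 0x64, 0x43, 0xed, 0xd7, 0x7f, 0xaf, 0x35]
t2 = [0xd7, 0x7f, 0xaf, 0x35, 0x99, 0x64, 0x43, 0xed]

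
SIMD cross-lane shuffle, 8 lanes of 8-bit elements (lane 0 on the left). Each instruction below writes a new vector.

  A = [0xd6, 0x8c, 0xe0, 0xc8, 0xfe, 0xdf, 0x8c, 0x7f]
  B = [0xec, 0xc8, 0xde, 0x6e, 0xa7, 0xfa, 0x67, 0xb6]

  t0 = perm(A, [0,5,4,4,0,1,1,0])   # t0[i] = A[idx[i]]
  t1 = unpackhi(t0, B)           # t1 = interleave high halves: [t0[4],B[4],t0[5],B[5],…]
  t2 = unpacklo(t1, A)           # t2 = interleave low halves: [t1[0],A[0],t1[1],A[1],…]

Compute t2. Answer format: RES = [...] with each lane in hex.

RES = [0xd6, 0xd6, 0xa7, 0x8c, 0x8c, 0xe0, 0xfa, 0xc8]

→ t0 |d6|df|fe|fe|d6|8c|8c|d6|
→ t1 |d6|a7|8c|fa|8c|67|d6|b6|
→ t2 |d6|d6|a7|8c|8c|e0|fa|c8|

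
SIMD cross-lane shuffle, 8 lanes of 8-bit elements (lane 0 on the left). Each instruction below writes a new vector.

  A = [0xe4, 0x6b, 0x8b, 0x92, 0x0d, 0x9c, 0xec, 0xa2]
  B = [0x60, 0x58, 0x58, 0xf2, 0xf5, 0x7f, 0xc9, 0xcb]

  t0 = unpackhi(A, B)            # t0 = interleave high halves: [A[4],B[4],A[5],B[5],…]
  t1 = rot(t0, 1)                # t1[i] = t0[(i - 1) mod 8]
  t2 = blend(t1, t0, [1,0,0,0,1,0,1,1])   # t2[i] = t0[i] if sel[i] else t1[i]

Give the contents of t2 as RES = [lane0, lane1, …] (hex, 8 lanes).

  t0: 0d f5 9c 7f ec c9 a2 cb
  t1: cb 0d f5 9c 7f ec c9 a2
  t2: 0d 0d f5 9c ec ec a2 cb

RES = [0x0d, 0x0d, 0xf5, 0x9c, 0xec, 0xec, 0xa2, 0xcb]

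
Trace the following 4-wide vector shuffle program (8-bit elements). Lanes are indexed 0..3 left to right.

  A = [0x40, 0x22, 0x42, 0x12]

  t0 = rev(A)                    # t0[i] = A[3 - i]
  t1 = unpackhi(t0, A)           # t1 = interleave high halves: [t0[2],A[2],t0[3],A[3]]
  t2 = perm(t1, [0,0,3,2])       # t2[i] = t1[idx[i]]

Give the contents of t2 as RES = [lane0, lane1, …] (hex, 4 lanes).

t0 = [0x12, 0x42, 0x22, 0x40]
t1 = [0x22, 0x42, 0x40, 0x12]
t2 = [0x22, 0x22, 0x12, 0x40]

RES = [0x22, 0x22, 0x12, 0x40]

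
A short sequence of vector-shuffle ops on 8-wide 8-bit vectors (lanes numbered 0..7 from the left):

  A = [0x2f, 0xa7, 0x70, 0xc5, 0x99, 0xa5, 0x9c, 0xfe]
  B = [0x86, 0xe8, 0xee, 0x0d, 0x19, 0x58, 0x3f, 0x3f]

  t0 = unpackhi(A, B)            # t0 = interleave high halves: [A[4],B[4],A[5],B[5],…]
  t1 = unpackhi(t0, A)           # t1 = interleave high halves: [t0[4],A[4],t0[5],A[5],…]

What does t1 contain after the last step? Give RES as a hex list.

→ t0 |99|19|a5|58|9c|3f|fe|3f|
→ t1 |9c|99|3f|a5|fe|9c|3f|fe|

RES = [ 0x9c  0x99  0x3f  0xa5  0xfe  0x9c  0x3f  0xfe ]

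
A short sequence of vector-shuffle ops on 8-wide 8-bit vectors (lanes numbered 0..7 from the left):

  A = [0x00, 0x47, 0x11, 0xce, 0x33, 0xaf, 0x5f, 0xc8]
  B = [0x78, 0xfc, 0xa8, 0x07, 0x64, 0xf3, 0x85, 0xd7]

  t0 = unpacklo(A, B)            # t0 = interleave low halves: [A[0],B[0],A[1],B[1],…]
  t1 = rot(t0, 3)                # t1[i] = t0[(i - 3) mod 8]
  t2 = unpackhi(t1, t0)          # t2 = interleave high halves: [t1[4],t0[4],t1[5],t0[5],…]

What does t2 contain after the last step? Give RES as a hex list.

t0 = [0x00, 0x78, 0x47, 0xfc, 0x11, 0xa8, 0xce, 0x07]
t1 = [0xa8, 0xce, 0x07, 0x00, 0x78, 0x47, 0xfc, 0x11]
t2 = [0x78, 0x11, 0x47, 0xa8, 0xfc, 0xce, 0x11, 0x07]

RES = [0x78, 0x11, 0x47, 0xa8, 0xfc, 0xce, 0x11, 0x07]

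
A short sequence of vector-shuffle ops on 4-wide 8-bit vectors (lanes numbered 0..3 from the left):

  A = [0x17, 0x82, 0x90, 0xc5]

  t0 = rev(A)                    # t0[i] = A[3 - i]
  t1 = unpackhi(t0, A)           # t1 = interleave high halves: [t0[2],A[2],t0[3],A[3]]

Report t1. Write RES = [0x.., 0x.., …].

RES = [0x82, 0x90, 0x17, 0xc5]

→ t0 |c5|90|82|17|
→ t1 |82|90|17|c5|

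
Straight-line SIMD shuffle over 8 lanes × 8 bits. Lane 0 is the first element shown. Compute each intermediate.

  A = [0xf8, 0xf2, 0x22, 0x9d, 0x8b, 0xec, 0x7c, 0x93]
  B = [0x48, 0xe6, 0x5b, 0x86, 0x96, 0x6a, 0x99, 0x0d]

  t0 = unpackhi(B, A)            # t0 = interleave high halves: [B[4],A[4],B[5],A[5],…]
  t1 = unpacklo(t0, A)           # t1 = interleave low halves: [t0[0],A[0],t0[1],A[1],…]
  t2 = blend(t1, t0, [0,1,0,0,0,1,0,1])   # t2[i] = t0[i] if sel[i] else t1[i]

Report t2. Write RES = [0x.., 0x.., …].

RES = [0x96, 0x8b, 0x8b, 0xf2, 0x6a, 0x7c, 0xec, 0x93]

t0 = [0x96, 0x8b, 0x6a, 0xec, 0x99, 0x7c, 0x0d, 0x93]
t1 = [0x96, 0xf8, 0x8b, 0xf2, 0x6a, 0x22, 0xec, 0x9d]
t2 = [0x96, 0x8b, 0x8b, 0xf2, 0x6a, 0x7c, 0xec, 0x93]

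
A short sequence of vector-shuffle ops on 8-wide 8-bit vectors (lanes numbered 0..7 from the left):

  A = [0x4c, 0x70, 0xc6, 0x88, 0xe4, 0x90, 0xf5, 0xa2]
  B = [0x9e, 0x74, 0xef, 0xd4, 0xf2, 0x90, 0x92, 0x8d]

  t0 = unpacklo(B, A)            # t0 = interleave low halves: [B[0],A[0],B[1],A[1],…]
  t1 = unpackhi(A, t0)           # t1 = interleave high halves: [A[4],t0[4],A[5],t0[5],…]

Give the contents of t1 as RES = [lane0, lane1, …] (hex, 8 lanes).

  t0: 9e 4c 74 70 ef c6 d4 88
  t1: e4 ef 90 c6 f5 d4 a2 88

RES = [ 0xe4  0xef  0x90  0xc6  0xf5  0xd4  0xa2  0x88 ]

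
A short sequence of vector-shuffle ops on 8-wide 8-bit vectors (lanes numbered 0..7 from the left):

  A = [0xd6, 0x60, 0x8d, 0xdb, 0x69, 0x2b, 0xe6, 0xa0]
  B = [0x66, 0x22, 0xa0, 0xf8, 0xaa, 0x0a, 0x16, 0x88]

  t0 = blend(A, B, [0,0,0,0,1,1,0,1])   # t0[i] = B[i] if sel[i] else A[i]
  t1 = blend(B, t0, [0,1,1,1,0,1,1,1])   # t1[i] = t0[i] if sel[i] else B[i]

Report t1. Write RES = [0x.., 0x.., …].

→ t0 |d6|60|8d|db|aa|0a|e6|88|
→ t1 |66|60|8d|db|aa|0a|e6|88|

RES = [ 0x66  0x60  0x8d  0xdb  0xaa  0x0a  0xe6  0x88 ]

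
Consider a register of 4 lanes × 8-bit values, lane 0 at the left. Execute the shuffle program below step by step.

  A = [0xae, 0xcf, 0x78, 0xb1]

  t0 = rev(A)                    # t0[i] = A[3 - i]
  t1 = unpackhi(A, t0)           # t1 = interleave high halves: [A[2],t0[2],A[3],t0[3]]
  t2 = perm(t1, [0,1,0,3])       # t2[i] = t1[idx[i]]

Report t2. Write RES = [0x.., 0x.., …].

RES = [ 0x78  0xcf  0x78  0xae ]

  t0: b1 78 cf ae
  t1: 78 cf b1 ae
  t2: 78 cf 78 ae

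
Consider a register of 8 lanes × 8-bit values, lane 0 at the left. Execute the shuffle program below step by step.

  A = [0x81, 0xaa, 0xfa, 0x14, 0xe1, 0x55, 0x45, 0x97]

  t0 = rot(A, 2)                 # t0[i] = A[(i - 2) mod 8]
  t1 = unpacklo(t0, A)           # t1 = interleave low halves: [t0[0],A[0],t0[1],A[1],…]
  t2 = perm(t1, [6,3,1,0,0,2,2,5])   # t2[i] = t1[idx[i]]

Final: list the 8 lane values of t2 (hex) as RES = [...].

t0 = [0x45, 0x97, 0x81, 0xaa, 0xfa, 0x14, 0xe1, 0x55]
t1 = [0x45, 0x81, 0x97, 0xaa, 0x81, 0xfa, 0xaa, 0x14]
t2 = [0xaa, 0xaa, 0x81, 0x45, 0x45, 0x97, 0x97, 0xfa]

RES = [ 0xaa  0xaa  0x81  0x45  0x45  0x97  0x97  0xfa ]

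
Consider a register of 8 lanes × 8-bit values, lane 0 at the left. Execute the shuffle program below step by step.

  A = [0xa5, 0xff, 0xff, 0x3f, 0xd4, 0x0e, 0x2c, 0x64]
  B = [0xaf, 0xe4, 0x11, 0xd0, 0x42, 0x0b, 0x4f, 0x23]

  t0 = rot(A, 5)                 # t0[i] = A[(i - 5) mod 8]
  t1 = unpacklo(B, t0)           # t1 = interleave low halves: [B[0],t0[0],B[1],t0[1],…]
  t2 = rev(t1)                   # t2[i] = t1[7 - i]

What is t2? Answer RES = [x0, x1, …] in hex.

→ t0 |3f|d4|0e|2c|64|a5|ff|ff|
→ t1 |af|3f|e4|d4|11|0e|d0|2c|
→ t2 |2c|d0|0e|11|d4|e4|3f|af|

RES = [0x2c, 0xd0, 0x0e, 0x11, 0xd4, 0xe4, 0x3f, 0xaf]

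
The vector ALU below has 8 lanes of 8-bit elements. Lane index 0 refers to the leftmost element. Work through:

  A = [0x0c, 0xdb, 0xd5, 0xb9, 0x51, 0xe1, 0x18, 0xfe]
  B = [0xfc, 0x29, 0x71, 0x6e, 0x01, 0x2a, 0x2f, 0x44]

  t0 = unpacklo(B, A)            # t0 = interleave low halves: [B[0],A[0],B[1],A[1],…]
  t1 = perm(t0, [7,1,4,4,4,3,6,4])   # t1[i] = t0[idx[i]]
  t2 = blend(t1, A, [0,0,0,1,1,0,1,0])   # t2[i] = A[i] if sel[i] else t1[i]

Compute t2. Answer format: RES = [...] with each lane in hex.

→ t0 |fc|0c|29|db|71|d5|6e|b9|
→ t1 |b9|0c|71|71|71|db|6e|71|
→ t2 |b9|0c|71|b9|51|db|18|71|

RES = [ 0xb9  0x0c  0x71  0xb9  0x51  0xdb  0x18  0x71 ]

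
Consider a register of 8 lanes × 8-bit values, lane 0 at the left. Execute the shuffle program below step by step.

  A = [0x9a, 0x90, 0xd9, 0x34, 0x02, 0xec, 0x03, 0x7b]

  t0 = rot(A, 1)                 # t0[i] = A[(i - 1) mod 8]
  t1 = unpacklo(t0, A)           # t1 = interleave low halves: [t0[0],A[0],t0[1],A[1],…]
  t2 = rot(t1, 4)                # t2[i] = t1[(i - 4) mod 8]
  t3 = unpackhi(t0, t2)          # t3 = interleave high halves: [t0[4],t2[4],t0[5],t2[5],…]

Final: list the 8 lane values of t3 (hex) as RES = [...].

RES = [ 0x34  0x7b  0x02  0x9a  0xec  0x9a  0x03  0x90 ]

  t0: 7b 9a 90 d9 34 02 ec 03
  t1: 7b 9a 9a 90 90 d9 d9 34
  t2: 90 d9 d9 34 7b 9a 9a 90
  t3: 34 7b 02 9a ec 9a 03 90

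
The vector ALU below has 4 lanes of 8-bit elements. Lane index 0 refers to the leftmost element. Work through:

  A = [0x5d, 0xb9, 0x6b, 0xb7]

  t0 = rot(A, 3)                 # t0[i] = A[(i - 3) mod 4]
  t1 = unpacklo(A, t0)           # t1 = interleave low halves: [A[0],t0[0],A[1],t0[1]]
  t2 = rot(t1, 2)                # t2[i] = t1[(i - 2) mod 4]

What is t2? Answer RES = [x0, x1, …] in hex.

t0 = [0xb9, 0x6b, 0xb7, 0x5d]
t1 = [0x5d, 0xb9, 0xb9, 0x6b]
t2 = [0xb9, 0x6b, 0x5d, 0xb9]

RES = [0xb9, 0x6b, 0x5d, 0xb9]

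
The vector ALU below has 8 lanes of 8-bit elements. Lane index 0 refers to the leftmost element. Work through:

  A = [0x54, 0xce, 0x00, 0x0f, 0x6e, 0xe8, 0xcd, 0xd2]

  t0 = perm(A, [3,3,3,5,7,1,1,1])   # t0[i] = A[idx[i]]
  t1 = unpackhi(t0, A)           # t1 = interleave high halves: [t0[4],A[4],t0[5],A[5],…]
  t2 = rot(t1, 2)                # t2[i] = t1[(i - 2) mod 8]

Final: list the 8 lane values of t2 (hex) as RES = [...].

RES = [0xce, 0xd2, 0xd2, 0x6e, 0xce, 0xe8, 0xce, 0xcd]

  t0: 0f 0f 0f e8 d2 ce ce ce
  t1: d2 6e ce e8 ce cd ce d2
  t2: ce d2 d2 6e ce e8 ce cd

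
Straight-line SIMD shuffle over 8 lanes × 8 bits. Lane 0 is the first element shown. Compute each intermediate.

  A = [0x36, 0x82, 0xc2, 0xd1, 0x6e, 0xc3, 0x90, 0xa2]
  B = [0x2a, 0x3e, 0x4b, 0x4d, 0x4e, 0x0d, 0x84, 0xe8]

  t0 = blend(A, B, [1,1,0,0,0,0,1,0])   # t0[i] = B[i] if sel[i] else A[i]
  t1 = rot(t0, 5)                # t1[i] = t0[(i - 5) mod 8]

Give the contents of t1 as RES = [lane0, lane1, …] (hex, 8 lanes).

RES = [ 0xd1  0x6e  0xc3  0x84  0xa2  0x2a  0x3e  0xc2 ]

→ t0 |2a|3e|c2|d1|6e|c3|84|a2|
→ t1 |d1|6e|c3|84|a2|2a|3e|c2|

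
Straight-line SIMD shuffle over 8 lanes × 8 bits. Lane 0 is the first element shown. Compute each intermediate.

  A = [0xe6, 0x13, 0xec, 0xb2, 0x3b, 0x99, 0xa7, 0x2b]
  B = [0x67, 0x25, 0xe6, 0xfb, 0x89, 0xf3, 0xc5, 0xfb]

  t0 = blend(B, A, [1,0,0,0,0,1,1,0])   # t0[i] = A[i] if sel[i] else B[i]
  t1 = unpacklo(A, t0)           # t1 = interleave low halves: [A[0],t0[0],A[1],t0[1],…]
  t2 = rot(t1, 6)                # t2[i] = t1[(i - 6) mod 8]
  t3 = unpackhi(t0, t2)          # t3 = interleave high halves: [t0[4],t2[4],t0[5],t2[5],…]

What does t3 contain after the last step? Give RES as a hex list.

  t0: e6 25 e6 fb 89 99 a7 fb
  t1: e6 e6 13 25 ec e6 b2 fb
  t2: 13 25 ec e6 b2 fb e6 e6
  t3: 89 b2 99 fb a7 e6 fb e6

RES = [ 0x89  0xb2  0x99  0xfb  0xa7  0xe6  0xfb  0xe6 ]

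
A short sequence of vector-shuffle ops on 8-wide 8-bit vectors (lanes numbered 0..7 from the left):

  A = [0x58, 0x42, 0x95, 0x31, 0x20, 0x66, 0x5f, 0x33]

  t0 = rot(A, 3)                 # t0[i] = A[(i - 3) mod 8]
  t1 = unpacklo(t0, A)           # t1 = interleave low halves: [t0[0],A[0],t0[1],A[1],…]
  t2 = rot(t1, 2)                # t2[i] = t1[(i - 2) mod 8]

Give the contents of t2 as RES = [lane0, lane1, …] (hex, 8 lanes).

RES = [ 0x58  0x31  0x66  0x58  0x5f  0x42  0x33  0x95 ]

  t0: 66 5f 33 58 42 95 31 20
  t1: 66 58 5f 42 33 95 58 31
  t2: 58 31 66 58 5f 42 33 95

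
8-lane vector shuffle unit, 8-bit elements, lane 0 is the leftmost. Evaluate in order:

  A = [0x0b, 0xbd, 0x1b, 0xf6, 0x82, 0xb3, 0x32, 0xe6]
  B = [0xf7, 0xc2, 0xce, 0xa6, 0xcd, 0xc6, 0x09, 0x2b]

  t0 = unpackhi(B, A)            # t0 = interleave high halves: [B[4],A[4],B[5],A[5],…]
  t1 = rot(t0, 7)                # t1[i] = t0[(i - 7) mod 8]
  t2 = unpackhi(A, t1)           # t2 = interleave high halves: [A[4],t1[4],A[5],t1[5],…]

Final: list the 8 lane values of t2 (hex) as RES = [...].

→ t0 |cd|82|c6|b3|09|32|2b|e6|
→ t1 |82|c6|b3|09|32|2b|e6|cd|
→ t2 |82|32|b3|2b|32|e6|e6|cd|

RES = [0x82, 0x32, 0xb3, 0x2b, 0x32, 0xe6, 0xe6, 0xcd]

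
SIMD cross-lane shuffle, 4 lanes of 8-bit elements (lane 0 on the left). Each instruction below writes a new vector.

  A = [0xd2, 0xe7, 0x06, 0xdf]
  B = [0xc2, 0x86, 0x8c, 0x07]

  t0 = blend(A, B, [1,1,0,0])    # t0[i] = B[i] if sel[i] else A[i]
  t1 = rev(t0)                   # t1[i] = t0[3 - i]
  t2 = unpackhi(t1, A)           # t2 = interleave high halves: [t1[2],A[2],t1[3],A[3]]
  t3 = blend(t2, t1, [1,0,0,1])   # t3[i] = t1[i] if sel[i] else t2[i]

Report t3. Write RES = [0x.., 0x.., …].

RES = [ 0xdf  0x06  0xc2  0xc2 ]

→ t0 |c2|86|06|df|
→ t1 |df|06|86|c2|
→ t2 |86|06|c2|df|
→ t3 |df|06|c2|c2|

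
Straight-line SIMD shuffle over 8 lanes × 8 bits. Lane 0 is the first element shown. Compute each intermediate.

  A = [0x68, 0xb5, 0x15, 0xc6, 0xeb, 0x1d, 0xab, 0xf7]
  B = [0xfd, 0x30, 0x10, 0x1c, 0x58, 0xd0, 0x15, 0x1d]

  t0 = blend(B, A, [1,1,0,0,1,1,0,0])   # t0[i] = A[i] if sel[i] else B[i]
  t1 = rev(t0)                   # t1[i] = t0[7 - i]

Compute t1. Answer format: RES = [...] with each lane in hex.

→ t0 |68|b5|10|1c|eb|1d|15|1d|
→ t1 |1d|15|1d|eb|1c|10|b5|68|

RES = [ 0x1d  0x15  0x1d  0xeb  0x1c  0x10  0xb5  0x68 ]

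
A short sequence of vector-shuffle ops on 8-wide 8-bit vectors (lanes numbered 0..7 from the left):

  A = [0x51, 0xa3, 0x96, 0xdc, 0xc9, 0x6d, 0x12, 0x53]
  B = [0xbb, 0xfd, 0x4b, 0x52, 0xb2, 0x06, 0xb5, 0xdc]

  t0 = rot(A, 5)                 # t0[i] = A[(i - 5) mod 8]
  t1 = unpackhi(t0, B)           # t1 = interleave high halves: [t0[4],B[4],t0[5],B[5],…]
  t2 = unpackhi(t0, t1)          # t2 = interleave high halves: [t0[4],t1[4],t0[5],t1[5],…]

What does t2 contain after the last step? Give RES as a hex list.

RES = [ 0x53  0xa3  0x51  0xb5  0xa3  0x96  0x96  0xdc ]

  t0: dc c9 6d 12 53 51 a3 96
  t1: 53 b2 51 06 a3 b5 96 dc
  t2: 53 a3 51 b5 a3 96 96 dc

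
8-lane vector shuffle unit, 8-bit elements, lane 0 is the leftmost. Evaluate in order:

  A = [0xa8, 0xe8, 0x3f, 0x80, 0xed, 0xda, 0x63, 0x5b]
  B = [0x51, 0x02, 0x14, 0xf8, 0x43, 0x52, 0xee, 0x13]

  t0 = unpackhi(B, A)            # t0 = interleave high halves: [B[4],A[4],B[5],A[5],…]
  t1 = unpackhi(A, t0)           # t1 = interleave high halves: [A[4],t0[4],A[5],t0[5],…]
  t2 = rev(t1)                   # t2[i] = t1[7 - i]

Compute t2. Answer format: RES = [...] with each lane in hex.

t0 = [0x43, 0xed, 0x52, 0xda, 0xee, 0x63, 0x13, 0x5b]
t1 = [0xed, 0xee, 0xda, 0x63, 0x63, 0x13, 0x5b, 0x5b]
t2 = [0x5b, 0x5b, 0x13, 0x63, 0x63, 0xda, 0xee, 0xed]

RES = [ 0x5b  0x5b  0x13  0x63  0x63  0xda  0xee  0xed ]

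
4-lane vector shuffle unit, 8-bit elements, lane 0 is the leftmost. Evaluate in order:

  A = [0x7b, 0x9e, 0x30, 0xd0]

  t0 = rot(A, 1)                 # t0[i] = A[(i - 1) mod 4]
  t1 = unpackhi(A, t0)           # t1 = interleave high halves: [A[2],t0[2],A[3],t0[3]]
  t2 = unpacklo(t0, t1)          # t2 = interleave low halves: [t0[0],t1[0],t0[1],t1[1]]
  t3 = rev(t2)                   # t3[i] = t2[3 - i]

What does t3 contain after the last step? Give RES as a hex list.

RES = [0x9e, 0x7b, 0x30, 0xd0]

t0 = [0xd0, 0x7b, 0x9e, 0x30]
t1 = [0x30, 0x9e, 0xd0, 0x30]
t2 = [0xd0, 0x30, 0x7b, 0x9e]
t3 = [0x9e, 0x7b, 0x30, 0xd0]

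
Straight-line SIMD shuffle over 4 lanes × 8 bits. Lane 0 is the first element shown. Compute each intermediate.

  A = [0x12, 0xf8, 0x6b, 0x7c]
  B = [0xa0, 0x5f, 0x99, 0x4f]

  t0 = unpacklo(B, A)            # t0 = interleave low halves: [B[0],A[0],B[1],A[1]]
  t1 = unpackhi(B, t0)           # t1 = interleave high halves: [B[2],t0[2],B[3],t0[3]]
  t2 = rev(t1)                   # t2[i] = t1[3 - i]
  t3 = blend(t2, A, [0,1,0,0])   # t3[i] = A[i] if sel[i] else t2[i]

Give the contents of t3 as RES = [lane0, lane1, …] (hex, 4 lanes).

t0 = [0xa0, 0x12, 0x5f, 0xf8]
t1 = [0x99, 0x5f, 0x4f, 0xf8]
t2 = [0xf8, 0x4f, 0x5f, 0x99]
t3 = [0xf8, 0xf8, 0x5f, 0x99]

RES = [ 0xf8  0xf8  0x5f  0x99 ]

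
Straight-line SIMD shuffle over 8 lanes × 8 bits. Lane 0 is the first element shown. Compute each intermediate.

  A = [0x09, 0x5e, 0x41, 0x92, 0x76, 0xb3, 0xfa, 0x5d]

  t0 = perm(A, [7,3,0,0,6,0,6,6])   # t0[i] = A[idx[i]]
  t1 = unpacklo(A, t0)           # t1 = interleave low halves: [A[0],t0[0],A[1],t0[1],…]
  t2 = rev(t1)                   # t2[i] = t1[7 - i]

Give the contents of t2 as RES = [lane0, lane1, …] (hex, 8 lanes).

RES = [0x09, 0x92, 0x09, 0x41, 0x92, 0x5e, 0x5d, 0x09]

→ t0 |5d|92|09|09|fa|09|fa|fa|
→ t1 |09|5d|5e|92|41|09|92|09|
→ t2 |09|92|09|41|92|5e|5d|09|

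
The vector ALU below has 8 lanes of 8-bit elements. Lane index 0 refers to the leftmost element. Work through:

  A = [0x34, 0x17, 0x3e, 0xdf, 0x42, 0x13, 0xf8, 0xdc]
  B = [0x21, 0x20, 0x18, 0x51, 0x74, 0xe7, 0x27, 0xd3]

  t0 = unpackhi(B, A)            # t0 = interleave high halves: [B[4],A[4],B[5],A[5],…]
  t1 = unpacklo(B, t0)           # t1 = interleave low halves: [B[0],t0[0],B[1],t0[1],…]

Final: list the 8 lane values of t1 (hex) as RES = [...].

  t0: 74 42 e7 13 27 f8 d3 dc
  t1: 21 74 20 42 18 e7 51 13

RES = [ 0x21  0x74  0x20  0x42  0x18  0xe7  0x51  0x13 ]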